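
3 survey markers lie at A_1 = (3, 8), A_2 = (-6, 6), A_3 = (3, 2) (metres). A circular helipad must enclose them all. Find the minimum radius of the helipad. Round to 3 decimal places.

5.045

Side lengths²: A_1A_2² = 85, A_1A_3² = 36, A_2A_3² = 97.
Since A_2A_3² = 97 < 85 + 36 = 121, the triangle is acute, so the smallest enclosing circle is the circumcircle.
Circumcentre = (-19/18, 5), r² = 8245/324.
r = √(8245/324) ≈ 5.045.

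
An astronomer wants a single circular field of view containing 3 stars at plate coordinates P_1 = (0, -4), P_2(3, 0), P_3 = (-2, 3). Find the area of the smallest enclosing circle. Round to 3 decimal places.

42.072

Side lengths²: P_1P_2² = 25, P_1P_3² = 53, P_2P_3² = 34.
Since P_1P_3² = 53 < 34 + 25 = 59, the triangle is acute, so the smallest enclosing circle is the circumcircle.
Circumcentre = (-37/58, -23/58), r² = 22525/1682.
Area = π·r² = π·22525/1682 ≈ 42.072.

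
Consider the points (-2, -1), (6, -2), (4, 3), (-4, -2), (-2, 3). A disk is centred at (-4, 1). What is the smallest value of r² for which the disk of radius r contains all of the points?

109

The required radius is the distance from (-4, 1) to the farthest point.
Squared distances: 8, 109, 68, 9, 8.
Maximum is 109, attained at (6, -2).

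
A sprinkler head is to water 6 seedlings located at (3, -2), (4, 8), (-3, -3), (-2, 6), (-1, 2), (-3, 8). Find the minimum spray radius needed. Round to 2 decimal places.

The minimum enclosing circle of a finite set is fixed by two of the points (as a diameter) or three (as a circumcircle).
The farthest pair is (4, 8)–(-3, -3) with squared distance 170. The circle on this segment as diameter has centre (0.5, 2.5) and r² = 170/4 = 42.5.
Check (3, -2): distance² to centre = 26.5 ≤ 42.5, so it lies inside.
All remaining points lie in this disk, and no smaller disk contains both endpoints, so this is the minimum enclosing circle.
r = √(42.5) ≈ 6.52.

6.52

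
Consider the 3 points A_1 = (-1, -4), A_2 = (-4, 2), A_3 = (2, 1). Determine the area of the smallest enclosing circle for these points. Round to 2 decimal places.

40.83

Side lengths²: A_1A_2² = 45, A_1A_3² = 34, A_2A_3² = 37.
Since A_1A_2² = 45 < 37 + 34 = 71, the triangle is acute, so the smallest enclosing circle is the circumcircle.
Circumcentre = (-29/22, -9/22), r² = 3145/242.
Area = π·r² = π·3145/242 ≈ 40.83.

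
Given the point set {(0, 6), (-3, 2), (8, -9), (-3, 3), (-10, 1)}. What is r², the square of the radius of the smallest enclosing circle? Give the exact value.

The farthest pair is (8, -9)–(-10, 1) with squared distance 424. The circle on this segment as diameter has centre (-1, -4) and r² = 424/4 = 106.
Check (0, 6): distance² to centre = 101 ≤ 106, so it lies inside.
All remaining points lie in this disk, and no smaller disk contains both endpoints, so this is the minimum enclosing circle.

106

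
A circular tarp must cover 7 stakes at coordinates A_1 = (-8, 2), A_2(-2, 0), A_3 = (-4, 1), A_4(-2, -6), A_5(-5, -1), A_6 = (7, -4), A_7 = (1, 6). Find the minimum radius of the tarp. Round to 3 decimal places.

A smallest enclosing disk is always determined by at most three of the input points on its boundary.
The farthest pair is A_1–A_6 with squared distance 261. The circle on this segment as diameter has centre (-0.5, -1) and r² = 261/4 = 65.25.
Check A_2: distance² to centre = 3.25 ≤ 65.25, so it lies inside.
All remaining points lie in this disk, and no smaller disk contains both endpoints, so this is the minimum enclosing circle.
r = √(65.25) ≈ 8.078.

8.078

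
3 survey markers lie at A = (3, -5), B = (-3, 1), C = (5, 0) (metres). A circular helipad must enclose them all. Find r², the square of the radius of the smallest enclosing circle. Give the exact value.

Side lengths²: AB² = 72, AC² = 29, BC² = 65.
Since AB² = 72 < 65 + 29 = 94, the triangle is acute, so the smallest enclosing circle is the circumcircle.
Circumcentre = (11/14, -17/14), r² = 1885/98.

1885/98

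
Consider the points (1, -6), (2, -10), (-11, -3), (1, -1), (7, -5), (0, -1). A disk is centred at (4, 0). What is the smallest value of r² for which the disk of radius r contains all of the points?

234

The required radius is the distance from (4, 0) to the farthest point.
Squared distances: 45, 104, 234, 10, 34, 17.
Maximum is 234, attained at (-11, -3).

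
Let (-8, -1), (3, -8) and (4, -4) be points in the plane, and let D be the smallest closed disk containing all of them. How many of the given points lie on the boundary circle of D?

Call the three points A, B, C in the order given.
Side lengths²: AB² = 170, AC² = 153, BC² = 17.
Since AB² = 170 ≥ 153 + 17 = 170, the angle opposite AB is not acute, so the smallest enclosing circle has AB as diameter.
Centre = midpoint of AB = (-2.5, -4.5), r² = 170/4 = 42.5.
The points at distance exactly r from the centre are (-8, -1), (3, -8), (4, -4) — 3 points.

3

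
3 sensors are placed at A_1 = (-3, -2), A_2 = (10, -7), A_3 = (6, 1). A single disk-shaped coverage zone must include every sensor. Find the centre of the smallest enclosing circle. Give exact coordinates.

(3.5, -4.5)

Side lengths²: A_1A_2² = 194, A_1A_3² = 90, A_2A_3² = 80.
Since A_1A_2² = 194 ≥ 90 + 80 = 170, the angle opposite A_1A_2 is not acute, so the smallest enclosing circle has A_1A_2 as diameter.
Centre = midpoint of A_1A_2 = (3.5, -4.5), r² = 194/4 = 48.5.
Centre = (3.5, -4.5).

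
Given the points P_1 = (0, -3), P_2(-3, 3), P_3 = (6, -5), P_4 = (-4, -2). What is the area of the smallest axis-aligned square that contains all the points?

The bounding box has width 10 and height 8.
An axis-aligned square enclosing the set must have side ≥ max(width, height).
So the minimum side is max(10, 8) = 10.
Area = 10² = 100.

100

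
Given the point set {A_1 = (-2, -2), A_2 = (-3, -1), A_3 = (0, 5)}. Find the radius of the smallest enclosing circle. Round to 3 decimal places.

3.640

Side lengths²: A_1A_2² = 2, A_1A_3² = 53, A_2A_3² = 45.
Since A_1A_3² = 53 ≥ 45 + 2 = 47, the angle opposite A_1A_3 is not acute, so the smallest enclosing circle has A_1A_3 as diameter.
Centre = midpoint of A_1A_3 = (-1, 1.5), r² = 53/4 = 13.25.
r = √(13.25) ≈ 3.640.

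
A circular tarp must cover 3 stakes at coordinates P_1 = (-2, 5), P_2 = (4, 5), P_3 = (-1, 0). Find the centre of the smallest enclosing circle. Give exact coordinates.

(1, 3)

Side lengths²: P_1P_2² = 36, P_1P_3² = 26, P_2P_3² = 50.
Since P_2P_3² = 50 < 36 + 26 = 62, the triangle is acute, so the smallest enclosing circle is the circumcircle.
Circumcentre = (1, 3), r² = 13.
Centre = (1, 3).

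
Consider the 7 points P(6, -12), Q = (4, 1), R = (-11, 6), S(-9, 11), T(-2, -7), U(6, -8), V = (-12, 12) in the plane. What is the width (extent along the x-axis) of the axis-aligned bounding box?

max x = 6, min x = -12, so width = 18.

18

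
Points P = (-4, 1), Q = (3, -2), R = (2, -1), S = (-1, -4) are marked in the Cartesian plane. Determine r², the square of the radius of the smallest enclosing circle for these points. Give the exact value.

14.5

The farthest pair is P–Q with squared distance 58. The circle on this segment as diameter has centre (-0.5, -0.5) and r² = 58/4 = 14.5.
Check R: distance² to centre = 6.5 ≤ 14.5, so it lies inside.
All remaining points lie in this disk, and no smaller disk contains both endpoints, so this is the minimum enclosing circle.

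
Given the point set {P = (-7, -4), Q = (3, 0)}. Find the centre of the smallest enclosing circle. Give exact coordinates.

(-2, -2)

The smallest circle enclosing two points has them as diameter endpoints.
Centre = midpoint = (-2, -2); r² = |PQ|²/4 = 116/4 = 29.
Centre = (-2, -2).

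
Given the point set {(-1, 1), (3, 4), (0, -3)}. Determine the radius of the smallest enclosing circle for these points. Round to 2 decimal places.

Call the three points A, B, C in the order given.
Side lengths²: AB² = 25, AC² = 17, BC² = 58.
Since BC² = 58 ≥ 25 + 17 = 42, the angle opposite BC is not acute, so the smallest enclosing circle has BC as diameter.
Centre = midpoint of BC = (1.5, 0.5), r² = 58/4 = 14.5.
r = √(14.5) ≈ 3.81.

3.81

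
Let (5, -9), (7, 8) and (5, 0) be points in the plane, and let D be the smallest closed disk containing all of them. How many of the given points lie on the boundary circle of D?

Call the three points A, B, C in the order given.
Side lengths²: AB² = 293, AC² = 81, BC² = 68.
Since AB² = 293 ≥ 81 + 68 = 149, the angle opposite AB is not acute, so the smallest enclosing circle has AB as diameter.
Centre = midpoint of AB = (6, -0.5), r² = 293/4 = 73.25.
The points at distance exactly r from the centre are (5, -9), (7, 8) — 2 points.

2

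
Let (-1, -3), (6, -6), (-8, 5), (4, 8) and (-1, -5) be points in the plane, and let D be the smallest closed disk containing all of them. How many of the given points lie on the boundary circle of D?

3

By Welzl's lemma the MEC is supported by two points (diametrically opposite) or three points (on a circumcircle).
The minimum enclosing circle is determined by three boundary points: (6, -6), (-8, 5), (4, 8).
Their circumcentre is (-25/58, 13/58) with r² = 134725/1682.
The farthest remaining point (-1, -5) is at distance² 46449/1682 ≤ 134725/1682.
The points at distance exactly r from the centre are (6, -6), (-8, 5), (4, 8) — 3 points.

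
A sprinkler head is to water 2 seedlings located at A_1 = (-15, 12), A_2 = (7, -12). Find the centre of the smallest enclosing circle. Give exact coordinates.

The smallest circle enclosing two points has them as diameter endpoints.
Centre = midpoint = (-4, 0); r² = |A_1A_2|²/4 = 1060/4 = 265.
Centre = (-4, 0).

(-4, 0)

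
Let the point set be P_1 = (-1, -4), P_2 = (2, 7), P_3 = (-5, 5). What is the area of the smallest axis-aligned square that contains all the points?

The bounding box has width 7 and height 11.
An axis-aligned square enclosing the set must have side ≥ max(width, height).
So the minimum side is max(7, 11) = 11.
Area = 11² = 121.

121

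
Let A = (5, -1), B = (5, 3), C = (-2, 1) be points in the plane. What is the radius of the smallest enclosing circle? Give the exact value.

Side lengths²: AB² = 16, AC² = 53, BC² = 53.
Since BC² = 53 < 53 + 16 = 69, the triangle is acute, so the smallest enclosing circle is the circumcircle.
Circumcentre = (25/14, 1), r² = 2809/196.
r = √(2809/196) = 53/14.

53/14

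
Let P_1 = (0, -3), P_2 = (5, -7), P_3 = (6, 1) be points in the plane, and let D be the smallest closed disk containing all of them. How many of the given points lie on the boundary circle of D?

Side lengths²: P_1P_2² = 41, P_1P_3² = 52, P_2P_3² = 65.
Since P_2P_3² = 65 < 52 + 41 = 93, the triangle is acute, so the smallest enclosing circle is the circumcircle.
Circumcentre = (93/22, -125/44), r² = 34645/1936.
The points at distance exactly r from the centre are P_1, P_2, P_3 — 3 points.

3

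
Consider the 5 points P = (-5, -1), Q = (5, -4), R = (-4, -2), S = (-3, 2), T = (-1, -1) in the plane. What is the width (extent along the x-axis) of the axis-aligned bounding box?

10

max x = 5, min x = -5, so width = 10.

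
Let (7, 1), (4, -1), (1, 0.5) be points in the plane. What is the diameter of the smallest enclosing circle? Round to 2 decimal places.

6.02

Call the three points A, B, C in the order given.
Side lengths²: AB² = 13, AC² = 36.25, BC² = 11.25.
Since AC² = 36.25 ≥ 13 + 11.25 = 24.25, the angle opposite AC is not acute, so the smallest enclosing circle has AC as diameter.
Centre = midpoint of AC = (4, 0.75), r² = 36.25/4 = 9.0625.
Diameter = 2r = 2√(9.0625) ≈ 6.02.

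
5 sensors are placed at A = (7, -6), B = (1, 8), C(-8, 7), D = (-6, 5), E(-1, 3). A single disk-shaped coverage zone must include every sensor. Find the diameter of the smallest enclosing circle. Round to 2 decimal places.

19.85

A smallest enclosing disk is always determined by at most three of the input points on its boundary.
The farthest pair is A–C with squared distance 394. The circle on this segment as diameter has centre (-0.5, 0.5) and r² = 394/4 = 98.5.
Check B: distance² to centre = 58.5 ≤ 98.5, so it lies inside.
All remaining points lie in this disk, and no smaller disk contains both endpoints, so this is the minimum enclosing circle.
Diameter = 2r = 2√(98.5) ≈ 19.85.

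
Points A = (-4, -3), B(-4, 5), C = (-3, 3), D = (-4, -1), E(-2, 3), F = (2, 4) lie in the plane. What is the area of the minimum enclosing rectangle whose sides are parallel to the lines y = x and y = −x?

In coordinates u = x + y, v = x − y the rectangle is axis-aligned; the map (x,y)→(u,v) scales areas by 2.
u-values: -7, 1, 0, -5, 1, 6; range = 6 − (-7) = 13.
v-values: -1, -9, -6, -3, -5, -2; range = -1 − (-9) = 8.
Area = (13 × 8) / 2 = 52.

52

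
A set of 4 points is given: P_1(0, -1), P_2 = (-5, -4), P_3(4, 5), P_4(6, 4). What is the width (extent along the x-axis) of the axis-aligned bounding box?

max x = 6, min x = -5, so width = 11.

11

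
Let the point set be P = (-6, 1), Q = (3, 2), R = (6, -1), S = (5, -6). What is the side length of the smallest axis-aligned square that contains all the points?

The bounding box has width 12 and height 8.
An axis-aligned square enclosing the set must have side ≥ max(width, height).
So the minimum side is max(12, 8) = 12.

12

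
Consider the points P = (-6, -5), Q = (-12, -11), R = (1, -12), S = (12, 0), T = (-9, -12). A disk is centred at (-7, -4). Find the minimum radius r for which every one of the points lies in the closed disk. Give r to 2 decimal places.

The required radius is the distance from (-7, -4) to the farthest point.
Squared distances: 2, 74, 128, 377, 68.
Maximum is 377, attained at S.
r = √377 ≈ 19.42.

19.42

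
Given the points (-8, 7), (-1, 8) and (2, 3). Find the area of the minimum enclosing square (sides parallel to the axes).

The bounding box has width 10 and height 5.
An axis-aligned square enclosing the set must have side ≥ max(width, height).
So the minimum side is max(10, 5) = 10.
Area = 10² = 100.

100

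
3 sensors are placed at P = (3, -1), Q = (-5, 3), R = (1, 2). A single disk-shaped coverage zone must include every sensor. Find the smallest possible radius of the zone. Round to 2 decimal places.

Side lengths²: PQ² = 80, PR² = 13, QR² = 37.
Since PQ² = 80 ≥ 37 + 13 = 50, the angle opposite PQ is not acute, so the smallest enclosing circle has PQ as diameter.
Centre = midpoint of PQ = (-1, 1), r² = 80/4 = 20.
r = √20 ≈ 4.47.

4.47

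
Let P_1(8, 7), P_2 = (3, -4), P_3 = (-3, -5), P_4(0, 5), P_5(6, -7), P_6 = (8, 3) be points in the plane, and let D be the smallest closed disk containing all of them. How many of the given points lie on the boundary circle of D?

A smallest enclosing disk is always determined by at most three of the input points on its boundary.
The minimum enclosing circle is determined by three boundary points: P_1, P_3, P_5.
Their circumcentre is (77/26, 15/26) with r² = 22525/338.
The farthest remaining point P_6 is at distance² 10565/338 ≤ 22525/338.
The points at distance exactly r from the centre are P_1, P_3, P_5 — 3 points.

3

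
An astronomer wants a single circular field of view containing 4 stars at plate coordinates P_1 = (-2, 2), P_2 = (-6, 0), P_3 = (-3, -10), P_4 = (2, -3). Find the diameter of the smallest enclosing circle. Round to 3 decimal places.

The farthest pair is P_1–P_3 with squared distance 145. The circle on this segment as diameter has centre (-2.5, -4) and r² = 145/4 = 36.25.
Check P_2: distance² to centre = 28.25 ≤ 36.25, so it lies inside.
All remaining points lie in this disk, and no smaller disk contains both endpoints, so this is the minimum enclosing circle.
Diameter = 2r = 2√(36.25) ≈ 12.042.

12.042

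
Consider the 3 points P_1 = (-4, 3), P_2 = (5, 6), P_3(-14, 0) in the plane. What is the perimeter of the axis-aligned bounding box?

Width = max x − min x = 5 − (-14) = 19.
Height = max y − min y = 6 − 0 = 6.
Perimeter = 2(19 + 6) = 50.

50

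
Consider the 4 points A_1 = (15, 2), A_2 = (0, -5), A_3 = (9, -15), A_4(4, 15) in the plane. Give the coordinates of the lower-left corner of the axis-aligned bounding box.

(0, -15)

x-range [0, 15], y-range [-15, 15].
The lower-left corner is (0, -15).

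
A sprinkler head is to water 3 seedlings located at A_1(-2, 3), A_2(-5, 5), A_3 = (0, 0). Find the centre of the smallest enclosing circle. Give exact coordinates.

Side lengths²: A_1A_2² = 13, A_1A_3² = 13, A_2A_3² = 50.
Since A_2A_3² = 50 ≥ 13 + 13 = 26, the angle opposite A_2A_3 is not acute, so the smallest enclosing circle has A_2A_3 as diameter.
Centre = midpoint of A_2A_3 = (-2.5, 2.5), r² = 50/4 = 12.5.
Centre = (-2.5, 2.5).

(-2.5, 2.5)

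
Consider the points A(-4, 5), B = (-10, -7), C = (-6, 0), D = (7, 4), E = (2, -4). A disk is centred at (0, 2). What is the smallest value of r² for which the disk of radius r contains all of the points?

The required radius is the distance from (0, 2) to the farthest point.
Squared distances: 25, 181, 40, 53, 40.
Maximum is 181, attained at B.

181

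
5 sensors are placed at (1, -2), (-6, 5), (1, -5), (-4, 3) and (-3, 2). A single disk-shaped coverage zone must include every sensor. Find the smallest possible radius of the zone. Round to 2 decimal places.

6.10

By Welzl's lemma the MEC is supported by two points (diametrically opposite) or three points (on a circumcircle).
The farthest pair is (-6, 5)–(1, -5) with squared distance 149. The circle on this segment as diameter has centre (-2.5, 0) and r² = 149/4 = 37.25.
Check (1, -2): distance² to centre = 16.25 ≤ 37.25, so it lies inside.
All remaining points lie in this disk, and no smaller disk contains both endpoints, so this is the minimum enclosing circle.
r = √(37.25) ≈ 6.10.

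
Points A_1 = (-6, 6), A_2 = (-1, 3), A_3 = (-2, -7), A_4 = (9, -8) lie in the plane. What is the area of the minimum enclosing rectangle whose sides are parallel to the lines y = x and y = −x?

In coordinates u = x + y, v = x − y the rectangle is axis-aligned; the map (x,y)→(u,v) scales areas by 2.
u-values: 0, 2, -9, 1; range = 2 − (-9) = 11.
v-values: -12, -4, 5, 17; range = 17 − (-12) = 29.
Area = (11 × 29) / 2 = 159.5.

159.5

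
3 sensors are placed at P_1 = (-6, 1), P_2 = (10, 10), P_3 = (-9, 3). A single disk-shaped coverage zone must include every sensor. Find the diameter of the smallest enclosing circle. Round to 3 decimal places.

Side lengths²: P_1P_2² = 337, P_1P_3² = 13, P_2P_3² = 410.
Since P_2P_3² = 410 ≥ 337 + 13 = 350, the angle opposite P_2P_3 is not acute, so the smallest enclosing circle has P_2P_3 as diameter.
Centre = midpoint of P_2P_3 = (0.5, 6.5), r² = 410/4 = 102.5.
Diameter = 2r = 2√(102.5) ≈ 20.248.

20.248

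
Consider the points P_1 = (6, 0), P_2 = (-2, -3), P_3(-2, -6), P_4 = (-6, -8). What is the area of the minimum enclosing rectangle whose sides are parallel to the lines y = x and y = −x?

In coordinates u = x + y, v = x − y the rectangle is axis-aligned; the map (x,y)→(u,v) scales areas by 2.
u-values: 6, -5, -8, -14; range = 6 − (-14) = 20.
v-values: 6, 1, 4, 2; range = 6 − 1 = 5.
Area = (20 × 5) / 2 = 50.

50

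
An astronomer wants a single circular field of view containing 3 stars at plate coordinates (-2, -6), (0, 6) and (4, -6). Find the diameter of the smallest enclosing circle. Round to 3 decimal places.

Call the three points A, B, C in the order given.
Side lengths²: AB² = 148, AC² = 36, BC² = 160.
Since BC² = 160 < 148 + 36 = 184, the triangle is acute, so the smallest enclosing circle is the circumcircle.
Circumcentre = (1, -1/3), r² = 370/9.
Diameter = 2r = 2√(370/9) ≈ 12.824.

12.824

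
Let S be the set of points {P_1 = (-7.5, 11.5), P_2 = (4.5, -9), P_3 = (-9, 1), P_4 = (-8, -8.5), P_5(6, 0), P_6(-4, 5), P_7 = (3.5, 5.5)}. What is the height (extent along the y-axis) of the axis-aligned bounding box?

20.5

max y = 11.5, min y = -9, so height = 20.5.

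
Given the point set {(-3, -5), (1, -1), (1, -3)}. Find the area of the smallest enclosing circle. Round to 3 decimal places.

Call the three points A, B, C in the order given.
Side lengths²: AB² = 32, AC² = 20, BC² = 4.
Since AB² = 32 ≥ 20 + 4 = 24, the angle opposite AB is not acute, so the smallest enclosing circle has AB as diameter.
Centre = midpoint of AB = (-1, -3), r² = 32/4 = 8.
Area = π·r² = π·8 ≈ 25.133.

25.133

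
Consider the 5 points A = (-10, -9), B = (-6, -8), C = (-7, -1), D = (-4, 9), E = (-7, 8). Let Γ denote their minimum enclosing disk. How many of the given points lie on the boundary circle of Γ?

2

The farthest pair is A–D with squared distance 360. The circle on this segment as diameter has centre (-7, 0) and r² = 360/4 = 90.
Check B: distance² to centre = 65 ≤ 90, so it lies inside.
All remaining points lie in this disk, and no smaller disk contains both endpoints, so this is the minimum enclosing circle.
The points at distance exactly r from the centre are A, D — 2 points.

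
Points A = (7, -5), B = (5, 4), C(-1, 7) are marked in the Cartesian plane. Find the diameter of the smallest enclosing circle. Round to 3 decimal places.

Side lengths²: AB² = 85, AC² = 208, BC² = 45.
Since AC² = 208 ≥ 85 + 45 = 130, the angle opposite AC is not acute, so the smallest enclosing circle has AC as diameter.
Centre = midpoint of AC = (3, 1), r² = 208/4 = 52.
Diameter = 2r = 2√52 ≈ 14.422.

14.422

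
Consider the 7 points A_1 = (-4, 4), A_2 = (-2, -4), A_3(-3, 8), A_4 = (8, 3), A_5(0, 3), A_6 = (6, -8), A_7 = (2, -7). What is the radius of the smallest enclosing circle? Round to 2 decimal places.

9.18

The minimum enclosing circle of a finite set is fixed by two of the points (as a diameter) or three (as a circumcircle).
The farthest pair is A_3–A_6 with squared distance 337. The circle on this segment as diameter has centre (1.5, 0) and r² = 337/4 = 84.25.
Check A_1: distance² to centre = 46.25 ≤ 84.25, so it lies inside.
All remaining points lie in this disk, and no smaller disk contains both endpoints, so this is the minimum enclosing circle.
r = √(84.25) ≈ 9.18.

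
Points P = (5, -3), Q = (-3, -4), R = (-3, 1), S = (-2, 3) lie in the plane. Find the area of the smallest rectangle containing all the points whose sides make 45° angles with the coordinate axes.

In coordinates u = x + y, v = x − y the rectangle is axis-aligned; the map (x,y)→(u,v) scales areas by 2.
u-values: 2, -7, -2, 1; range = 2 − (-7) = 9.
v-values: 8, 1, -4, -5; range = 8 − (-5) = 13.
Area = (9 × 13) / 2 = 58.5.

58.5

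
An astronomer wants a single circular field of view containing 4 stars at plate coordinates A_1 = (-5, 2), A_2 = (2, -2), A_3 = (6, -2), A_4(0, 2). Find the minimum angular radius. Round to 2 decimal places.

5.85

A smallest enclosing disk is always determined by at most three of the input points on its boundary.
The farthest pair is A_1–A_3 with squared distance 137. The circle on this segment as diameter has centre (0.5, 0) and r² = 137/4 = 34.25.
Check A_2: distance² to centre = 6.25 ≤ 34.25, so it lies inside.
All remaining points lie in this disk, and no smaller disk contains both endpoints, so this is the minimum enclosing circle.
r = √(34.25) ≈ 5.85.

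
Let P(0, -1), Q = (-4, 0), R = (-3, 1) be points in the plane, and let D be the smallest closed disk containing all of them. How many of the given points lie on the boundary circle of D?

Side lengths²: PQ² = 17, PR² = 13, QR² = 2.
Since PQ² = 17 ≥ 13 + 2 = 15, the angle opposite PQ is not acute, so the smallest enclosing circle has PQ as diameter.
Centre = midpoint of PQ = (-2, -0.5), r² = 17/4 = 4.25.
The points at distance exactly r from the centre are P, Q — 2 points.

2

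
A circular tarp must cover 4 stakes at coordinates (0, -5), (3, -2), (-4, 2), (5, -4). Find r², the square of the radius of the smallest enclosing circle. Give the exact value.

By Welzl's lemma the MEC is supported by two points (diametrically opposite) or three points (on a circumcircle).
The farthest pair is (-4, 2)–(5, -4) with squared distance 117. The circle on this segment as diameter has centre (0.5, -1) and r² = 117/4 = 29.25.
Check (0, -5): distance² to centre = 16.25 ≤ 29.25, so it lies inside.
All remaining points lie in this disk, and no smaller disk contains both endpoints, so this is the minimum enclosing circle.

29.25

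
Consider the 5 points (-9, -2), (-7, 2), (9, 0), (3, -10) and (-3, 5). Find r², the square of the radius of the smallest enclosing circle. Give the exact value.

The minimum enclosing circle of a finite set is fixed by two of the points (as a diameter) or three (as a circumcircle).
The minimum enclosing circle is determined by three boundary points: (-9, -2), (9, 0), (3, -10).
Their circumcentre is (1/21, -10/7) with r² = 36244/441.
The farthest remaining point (-7, 2) is at distance² 27088/441 ≤ 36244/441.

36244/441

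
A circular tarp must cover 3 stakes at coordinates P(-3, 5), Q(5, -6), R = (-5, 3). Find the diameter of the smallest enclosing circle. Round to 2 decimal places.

13.62

Side lengths²: PQ² = 185, PR² = 8, QR² = 181.
Since PQ² = 185 < 181 + 8 = 189, the triangle is acute, so the smallest enclosing circle is the circumcircle.
Circumcentre = (27/38, -27/38), r² = 33485/722.
Diameter = 2r = 2√(33485/722) ≈ 13.62.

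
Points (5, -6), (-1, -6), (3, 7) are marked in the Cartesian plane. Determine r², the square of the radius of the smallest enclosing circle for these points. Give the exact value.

Call the three points A, B, C in the order given.
Side lengths²: AB² = 36, AC² = 173, BC² = 185.
Since BC² = 185 < 173 + 36 = 209, the triangle is acute, so the smallest enclosing circle is the circumcircle.
Circumcentre = (2, 5/26), r² = 32005/676.

32005/676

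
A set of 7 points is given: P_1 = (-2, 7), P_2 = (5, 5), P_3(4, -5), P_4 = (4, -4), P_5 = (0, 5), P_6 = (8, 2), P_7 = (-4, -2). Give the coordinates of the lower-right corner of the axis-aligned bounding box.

x-range [-4, 8], y-range [-5, 7].
The lower-right corner is (8, -5).

(8, -5)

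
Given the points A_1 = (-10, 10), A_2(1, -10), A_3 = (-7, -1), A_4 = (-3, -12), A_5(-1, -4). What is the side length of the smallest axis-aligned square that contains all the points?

22

The bounding box has width 11 and height 22.
An axis-aligned square enclosing the set must have side ≥ max(width, height).
So the minimum side is max(11, 22) = 22.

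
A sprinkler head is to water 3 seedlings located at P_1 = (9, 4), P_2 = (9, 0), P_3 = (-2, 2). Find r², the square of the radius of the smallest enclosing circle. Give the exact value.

Side lengths²: P_1P_2² = 16, P_1P_3² = 125, P_2P_3² = 125.
Since P_2P_3² = 125 < 125 + 16 = 141, the triangle is acute, so the smallest enclosing circle is the circumcircle.
Circumcentre = (81/22, 2), r² = 15625/484.

15625/484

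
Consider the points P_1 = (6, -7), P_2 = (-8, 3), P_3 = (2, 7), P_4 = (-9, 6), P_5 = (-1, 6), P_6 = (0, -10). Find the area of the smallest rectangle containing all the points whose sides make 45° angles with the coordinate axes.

In coordinates u = x + y, v = x − y the rectangle is axis-aligned; the map (x,y)→(u,v) scales areas by 2.
u-values: -1, -5, 9, -3, 5, -10; range = 9 − (-10) = 19.
v-values: 13, -11, -5, -15, -7, 10; range = 13 − (-15) = 28.
Area = (19 × 28) / 2 = 266.

266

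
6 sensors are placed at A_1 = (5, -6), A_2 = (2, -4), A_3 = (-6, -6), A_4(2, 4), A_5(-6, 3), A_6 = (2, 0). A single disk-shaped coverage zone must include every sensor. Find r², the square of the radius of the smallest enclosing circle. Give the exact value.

By Welzl's lemma the MEC is supported by two points (diametrically opposite) or three points (on a circumcircle).
The farthest pair is A_1–A_5 with squared distance 202. The circle on this segment as diameter has centre (-0.5, -1.5) and r² = 202/4 = 50.5.
Check A_2: distance² to centre = 12.5 ≤ 50.5, so it lies inside.
All remaining points lie in this disk, and no smaller disk contains both endpoints, so this is the minimum enclosing circle.

50.5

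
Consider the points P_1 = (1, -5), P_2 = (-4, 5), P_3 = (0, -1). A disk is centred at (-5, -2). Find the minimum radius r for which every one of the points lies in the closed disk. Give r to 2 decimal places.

7.07

The required radius is the distance from (-5, -2) to the farthest point.
Squared distances: 45, 50, 26.
Maximum is 50, attained at P_2.
r = √50 ≈ 7.07.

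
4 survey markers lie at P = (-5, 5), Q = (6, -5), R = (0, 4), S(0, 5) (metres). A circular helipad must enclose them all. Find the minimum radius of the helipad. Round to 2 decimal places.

By Welzl's lemma the MEC is supported by two points (diametrically opposite) or three points (on a circumcircle).
The farthest pair is P–Q with squared distance 221. The circle on this segment as diameter has centre (0.5, 0) and r² = 221/4 = 55.25.
Check R: distance² to centre = 16.25 ≤ 55.25, so it lies inside.
All remaining points lie in this disk, and no smaller disk contains both endpoints, so this is the minimum enclosing circle.
r = √(55.25) ≈ 7.43.

7.43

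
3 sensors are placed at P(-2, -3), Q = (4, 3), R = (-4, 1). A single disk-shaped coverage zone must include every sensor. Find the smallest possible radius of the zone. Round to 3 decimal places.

4.346

Side lengths²: PQ² = 72, PR² = 20, QR² = 68.
Since PQ² = 72 < 68 + 20 = 88, the triangle is acute, so the smallest enclosing circle is the circumcircle.
Circumcentre = (1/3, 2/3), r² = 170/9.
r = √(170/9) ≈ 4.346.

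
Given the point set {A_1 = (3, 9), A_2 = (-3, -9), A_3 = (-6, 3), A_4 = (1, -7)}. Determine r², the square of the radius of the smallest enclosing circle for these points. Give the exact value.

A smallest enclosing disk is always determined by at most three of the input points on its boundary.
The farthest pair is A_1–A_2 with squared distance 360. The circle on this segment as diameter has centre (0, 0) and r² = 360/4 = 90.
Check A_3: distance² to centre = 45 ≤ 90, so it lies inside.
All remaining points lie in this disk, and no smaller disk contains both endpoints, so this is the minimum enclosing circle.

90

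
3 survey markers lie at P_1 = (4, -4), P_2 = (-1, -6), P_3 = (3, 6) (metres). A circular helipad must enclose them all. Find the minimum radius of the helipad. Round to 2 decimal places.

Side lengths²: P_1P_2² = 29, P_1P_3² = 101, P_2P_3² = 160.
Since P_2P_3² = 160 ≥ 101 + 29 = 130, the angle opposite P_2P_3 is not acute, so the smallest enclosing circle has P_2P_3 as diameter.
Centre = midpoint of P_2P_3 = (1, 0), r² = 160/4 = 40.
r = √40 ≈ 6.32.

6.32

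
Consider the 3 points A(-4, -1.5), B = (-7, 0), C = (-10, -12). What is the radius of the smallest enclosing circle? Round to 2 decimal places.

6.19

Side lengths²: AB² = 11.25, AC² = 146.25, BC² = 153.
Since BC² = 153 < 146.25 + 11.25 = 157.5, the triangle is acute, so the smallest enclosing circle is the circumcircle.
Circumcentre = (-49/6, -73/12), r² = 5525/144.
r = √(5525/144) ≈ 6.19.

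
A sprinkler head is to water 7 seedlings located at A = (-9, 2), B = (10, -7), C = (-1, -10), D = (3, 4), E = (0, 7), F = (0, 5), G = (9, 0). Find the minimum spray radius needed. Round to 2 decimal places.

The farthest pair is A–B with squared distance 442. The circle on this segment as diameter has centre (0.5, -2.5) and r² = 442/4 = 110.5.
Check C: distance² to centre = 58.5 ≤ 110.5, so it lies inside.
All remaining points lie in this disk, and no smaller disk contains both endpoints, so this is the minimum enclosing circle.
r = √(110.5) ≈ 10.51.

10.51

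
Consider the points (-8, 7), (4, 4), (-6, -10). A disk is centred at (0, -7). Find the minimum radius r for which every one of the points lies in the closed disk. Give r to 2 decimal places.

The required radius is the distance from (0, -7) to the farthest point.
Squared distances: 260, 137, 45.
Maximum is 260, attained at (-8, 7).
r = √260 ≈ 16.12.

16.12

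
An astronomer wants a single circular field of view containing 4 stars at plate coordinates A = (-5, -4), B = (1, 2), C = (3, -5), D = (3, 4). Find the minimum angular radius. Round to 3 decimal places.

A smallest enclosing disk is always determined by at most three of the input points on its boundary.
The minimum enclosing circle is determined by three boundary points: A, C, D.
Their circumcentre is (-0.5, -0.5) with r² = 32.5.
The farthest remaining point B is at distance² 8.5 ≤ 32.5.
r = √(32.5) ≈ 5.701.

5.701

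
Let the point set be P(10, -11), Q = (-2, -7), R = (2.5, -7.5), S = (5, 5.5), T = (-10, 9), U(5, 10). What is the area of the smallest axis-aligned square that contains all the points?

441

The bounding box has width 20 and height 21.
An axis-aligned square enclosing the set must have side ≥ max(width, height).
So the minimum side is max(20, 21) = 21.
Area = 21² = 441.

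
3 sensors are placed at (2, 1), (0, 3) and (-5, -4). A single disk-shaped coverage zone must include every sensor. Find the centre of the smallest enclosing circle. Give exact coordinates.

(-23/12, -11/12)

Call the three points A, B, C in the order given.
Side lengths²: AB² = 8, AC² = 74, BC² = 74.
Since BC² = 74 < 74 + 8 = 82, the triangle is acute, so the smallest enclosing circle is the circumcircle.
Circumcentre = (-23/12, -11/12), r² = 1369/72.
Centre = (-23/12, -11/12).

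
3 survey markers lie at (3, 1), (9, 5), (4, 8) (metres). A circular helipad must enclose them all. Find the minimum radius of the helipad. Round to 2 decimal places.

3.91

Call the three points A, B, C in the order given.
Side lengths²: AB² = 52, AC² = 50, BC² = 34.
Since AB² = 52 < 50 + 34 = 84, the triangle is acute, so the smallest enclosing circle is the circumcircle.
Circumcentre = (98/19, 81/19), r² = 5525/361.
r = √(5525/361) ≈ 3.91.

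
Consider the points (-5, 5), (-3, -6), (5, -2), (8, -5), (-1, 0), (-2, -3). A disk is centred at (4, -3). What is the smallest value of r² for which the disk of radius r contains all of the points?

The required radius is the distance from (4, -3) to the farthest point.
Squared distances: 145, 58, 2, 20, 34, 36.
Maximum is 145, attained at (-5, 5).

145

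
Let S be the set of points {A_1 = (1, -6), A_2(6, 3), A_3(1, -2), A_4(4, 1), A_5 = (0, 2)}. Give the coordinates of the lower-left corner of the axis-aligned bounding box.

x-range [0, 6], y-range [-6, 3].
The lower-left corner is (0, -6).

(0, -6)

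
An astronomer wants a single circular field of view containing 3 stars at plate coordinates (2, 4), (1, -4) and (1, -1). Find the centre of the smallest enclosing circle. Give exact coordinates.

Call the three points A, B, C in the order given.
Side lengths²: AB² = 65, AC² = 26, BC² = 9.
Since AB² = 65 ≥ 26 + 9 = 35, the angle opposite AB is not acute, so the smallest enclosing circle has AB as diameter.
Centre = midpoint of AB = (1.5, 0), r² = 65/4 = 16.25.
Centre = (1.5, 0).

(1.5, 0)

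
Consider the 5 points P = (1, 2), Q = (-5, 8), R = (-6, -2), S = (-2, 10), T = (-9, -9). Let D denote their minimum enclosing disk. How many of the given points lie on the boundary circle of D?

The minimum enclosing circle of a finite set is fixed by two of the points (as a diameter) or three (as a circumcircle).
The farthest pair is S–T with squared distance 410. The circle on this segment as diameter has centre (-5.5, 0.5) and r² = 410/4 = 102.5.
Check P: distance² to centre = 44.5 ≤ 102.5, so it lies inside.
All remaining points lie in this disk, and no smaller disk contains both endpoints, so this is the minimum enclosing circle.
The points at distance exactly r from the centre are S, T — 2 points.

2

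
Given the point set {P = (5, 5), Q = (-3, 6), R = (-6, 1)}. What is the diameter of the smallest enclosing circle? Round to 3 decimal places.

Side lengths²: PQ² = 65, PR² = 137, QR² = 34.
Since PR² = 137 ≥ 65 + 34 = 99, the angle opposite PR is not acute, so the smallest enclosing circle has PR as diameter.
Centre = midpoint of PR = (-0.5, 3), r² = 137/4 = 34.25.
Diameter = 2r = 2√(34.25) ≈ 11.705.

11.705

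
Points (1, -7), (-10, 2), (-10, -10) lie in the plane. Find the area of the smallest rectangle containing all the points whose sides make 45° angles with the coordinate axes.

140

In coordinates u = x + y, v = x − y the rectangle is axis-aligned; the map (x,y)→(u,v) scales areas by 2.
u-values: -6, -8, -20; range = -6 − (-20) = 14.
v-values: 8, -12, 0; range = 8 − (-12) = 20.
Area = (14 × 20) / 2 = 140.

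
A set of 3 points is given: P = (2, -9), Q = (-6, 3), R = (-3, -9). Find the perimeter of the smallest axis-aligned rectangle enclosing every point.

40

Width = max x − min x = 2 − (-6) = 8.
Height = max y − min y = 3 − (-9) = 12.
Perimeter = 2(8 + 12) = 40.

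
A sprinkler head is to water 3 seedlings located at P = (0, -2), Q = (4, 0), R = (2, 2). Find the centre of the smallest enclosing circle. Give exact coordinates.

(5/3, -1/3)

Side lengths²: PQ² = 20, PR² = 20, QR² = 8.
Since PR² = 20 < 20 + 8 = 28, the triangle is acute, so the smallest enclosing circle is the circumcircle.
Circumcentre = (5/3, -1/3), r² = 50/9.
Centre = (5/3, -1/3).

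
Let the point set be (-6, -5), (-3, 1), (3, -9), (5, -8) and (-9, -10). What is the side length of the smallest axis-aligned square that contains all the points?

The bounding box has width 14 and height 11.
An axis-aligned square enclosing the set must have side ≥ max(width, height).
So the minimum side is max(14, 11) = 14.

14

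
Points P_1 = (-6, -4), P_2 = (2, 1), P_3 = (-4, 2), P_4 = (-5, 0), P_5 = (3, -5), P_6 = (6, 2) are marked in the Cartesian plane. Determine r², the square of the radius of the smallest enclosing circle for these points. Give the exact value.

45

The farthest pair is P_1–P_6 with squared distance 180. The circle on this segment as diameter has centre (0, -1) and r² = 180/4 = 45.
Check P_2: distance² to centre = 8 ≤ 45, so it lies inside.
All remaining points lie in this disk, and no smaller disk contains both endpoints, so this is the minimum enclosing circle.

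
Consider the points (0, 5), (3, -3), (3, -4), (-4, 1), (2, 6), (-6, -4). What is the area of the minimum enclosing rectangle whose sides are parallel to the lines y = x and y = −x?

108

In coordinates u = x + y, v = x − y the rectangle is axis-aligned; the map (x,y)→(u,v) scales areas by 2.
u-values: 5, 0, -1, -3, 8, -10; range = 8 − (-10) = 18.
v-values: -5, 6, 7, -5, -4, -2; range = 7 − (-5) = 12.
Area = (18 × 12) / 2 = 108.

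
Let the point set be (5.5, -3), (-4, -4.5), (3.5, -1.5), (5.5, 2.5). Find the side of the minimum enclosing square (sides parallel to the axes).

The bounding box has width 9.5 and height 7.
An axis-aligned square enclosing the set must have side ≥ max(width, height).
So the minimum side is max(9.5, 7) = 9.5.

9.5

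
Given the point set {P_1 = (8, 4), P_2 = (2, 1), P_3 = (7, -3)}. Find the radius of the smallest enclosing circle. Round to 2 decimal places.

Side lengths²: P_1P_2² = 45, P_1P_3² = 50, P_2P_3² = 41.
Since P_1P_3² = 50 < 45 + 41 = 86, the triangle is acute, so the smallest enclosing circle is the circumcircle.
Circumcentre = (153/26, 19/26), r² = 5125/338.
r = √(5125/338) ≈ 3.89.

3.89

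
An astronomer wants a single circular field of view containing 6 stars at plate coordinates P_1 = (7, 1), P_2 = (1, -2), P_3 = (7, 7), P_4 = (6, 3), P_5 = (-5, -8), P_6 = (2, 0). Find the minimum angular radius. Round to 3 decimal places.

By Welzl's lemma the MEC is supported by two points (diametrically opposite) or three points (on a circumcircle).
The farthest pair is P_3–P_5 with squared distance 369. The circle on this segment as diameter has centre (1, -0.5) and r² = 369/4 = 92.25.
Check P_1: distance² to centre = 38.25 ≤ 92.25, so it lies inside.
All remaining points lie in this disk, and no smaller disk contains both endpoints, so this is the minimum enclosing circle.
r = √(92.25) ≈ 9.605.

9.605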